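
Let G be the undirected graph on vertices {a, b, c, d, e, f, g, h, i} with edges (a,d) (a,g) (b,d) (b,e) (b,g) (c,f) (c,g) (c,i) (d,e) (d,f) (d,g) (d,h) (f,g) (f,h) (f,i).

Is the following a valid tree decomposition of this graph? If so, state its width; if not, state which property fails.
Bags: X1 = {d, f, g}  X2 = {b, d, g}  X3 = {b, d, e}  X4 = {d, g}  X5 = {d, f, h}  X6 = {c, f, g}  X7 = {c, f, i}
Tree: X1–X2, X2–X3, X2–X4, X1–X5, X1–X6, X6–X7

No — vertex a appears in no bag.

A tree decomposition must satisfy three properties: every vertex lies in some bag; for every edge, both endpoints lie together in some bag; and for every vertex, the bags containing it form a connected subtree. Here vertex a appears in no bag, so the decomposition is invalid.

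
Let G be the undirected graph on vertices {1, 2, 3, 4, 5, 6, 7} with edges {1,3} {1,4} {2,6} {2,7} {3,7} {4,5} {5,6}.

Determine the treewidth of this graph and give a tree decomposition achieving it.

Treewidth 2.
One such decomposition:
Bags: B1 = {1, 3, 4}  B2 = {3, 4, 7}  B3 = {2, 4, 7}  B4 = {2, 4, 6}  B5 = {4, 5, 6}
Tree: B1–B2, B2–B3, B3–B4, B4–B5

Each bag holds 3 vertices, so the decomposition has width 2, which upper-bounds the treewidth. The edges 4–1–3–7–2–6–5–4 form a cycle, so G is not a tree and its treewidth is at least 2. Therefore the treewidth is 2.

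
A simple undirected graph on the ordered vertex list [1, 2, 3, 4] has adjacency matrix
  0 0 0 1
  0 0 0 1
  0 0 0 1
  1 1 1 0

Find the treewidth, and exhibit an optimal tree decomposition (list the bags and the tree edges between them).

Treewidth 1.
Bags: B1 = {2, 4}  B2 = {1, 4}  B3 = {3, 4}
Tree: B1–B2, B1–B3

Every bag has size at most 2, so the width is 2 − 1 = 1 and tw(G) ≤ 1. Since G has at least one edge (e.g. 4–2), it is not an edgeless graph, so tw(G) ≥ 1. Therefore the treewidth is 1.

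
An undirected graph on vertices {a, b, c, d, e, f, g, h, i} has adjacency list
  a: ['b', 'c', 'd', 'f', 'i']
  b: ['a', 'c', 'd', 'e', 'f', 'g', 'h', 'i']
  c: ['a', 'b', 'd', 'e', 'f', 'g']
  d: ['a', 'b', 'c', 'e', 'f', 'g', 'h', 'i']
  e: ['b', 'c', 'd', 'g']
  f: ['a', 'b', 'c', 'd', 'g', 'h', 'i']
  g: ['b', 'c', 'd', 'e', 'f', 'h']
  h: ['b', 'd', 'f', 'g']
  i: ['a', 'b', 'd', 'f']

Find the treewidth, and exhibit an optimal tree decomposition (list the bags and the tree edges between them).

Treewidth 4.
One optimal decomposition is:
Bags: B1 = {a, b, d, f, i}  B2 = {a, b, c, d, f}  B3 = {b, c, d, f, g}  B4 = {b, c, d, e, g}  B5 = {b, d, f, g, h}
Tree: B1–B2, B2–B3, B3–B4, B3–B5

Each bag holds 5 vertices, so the decomposition has width 4, which upper-bounds the treewidth. For the lower bound, the 5 vertices {b, c, d, e, g} are pairwise adjacent, and any tree decomposition puts a clique entirely inside one bag — forcing width ≥ 4. Hence tw(G) = 4 exactly.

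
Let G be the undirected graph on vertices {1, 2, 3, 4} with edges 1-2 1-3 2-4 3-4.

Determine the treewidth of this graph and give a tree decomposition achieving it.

Treewidth 2.
One optimal decomposition is:
Bags: B1 = {2, 3, 4}  B2 = {1, 2, 3}
Tree: B1–B2

Each bag holds 3 vertices, so the decomposition has width 2, which upper-bounds the treewidth. The edges 2–4–3–1–2 form a cycle, so G is not a tree and its treewidth is at least 2. Therefore the treewidth is 2.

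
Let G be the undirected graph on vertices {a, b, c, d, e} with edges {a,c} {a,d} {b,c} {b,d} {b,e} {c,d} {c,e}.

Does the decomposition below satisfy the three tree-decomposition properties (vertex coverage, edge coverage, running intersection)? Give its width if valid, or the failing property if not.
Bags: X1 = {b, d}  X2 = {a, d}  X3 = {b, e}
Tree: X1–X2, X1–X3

No — vertex c appears in no bag.

A tree decomposition must satisfy three properties: every vertex lies in some bag; for every edge, both endpoints lie together in some bag; and for every vertex, the bags containing it form a connected subtree. Here vertex c appears in no bag, so the decomposition is invalid.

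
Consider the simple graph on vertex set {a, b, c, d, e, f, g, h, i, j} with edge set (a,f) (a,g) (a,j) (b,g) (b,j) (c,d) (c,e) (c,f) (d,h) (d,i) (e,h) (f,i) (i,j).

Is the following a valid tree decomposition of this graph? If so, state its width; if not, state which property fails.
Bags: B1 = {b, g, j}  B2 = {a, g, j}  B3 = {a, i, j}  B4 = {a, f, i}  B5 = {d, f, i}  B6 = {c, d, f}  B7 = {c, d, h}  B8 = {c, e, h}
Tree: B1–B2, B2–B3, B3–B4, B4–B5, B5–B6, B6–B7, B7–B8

Yes; width 2.

Vertex coverage: the bags together contain {a, b, c, d, e, f, g, h, i, j}, the full vertex set. Edge coverage: each edge of G has both endpoints in at least one bag. Running intersection: for every vertex, the bags containing it form a connected subtree. All three properties hold, so this is a valid tree decomposition of width max|bag| − 1 = 2, and hence tw(G) ≤ 2.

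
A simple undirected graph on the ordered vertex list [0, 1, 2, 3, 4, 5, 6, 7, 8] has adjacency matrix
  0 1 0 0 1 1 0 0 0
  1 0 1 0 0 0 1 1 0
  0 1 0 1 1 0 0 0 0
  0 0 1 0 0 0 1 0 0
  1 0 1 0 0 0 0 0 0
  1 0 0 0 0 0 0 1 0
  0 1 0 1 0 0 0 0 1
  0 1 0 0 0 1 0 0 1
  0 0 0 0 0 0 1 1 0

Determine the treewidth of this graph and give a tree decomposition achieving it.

The largest bag has 4 vertices, giving width 3; this decomposition certifies tw(G) ≤ 3. For the lower bound: the 4 vertex sets {2,3,4}, {0}, {1}, {5,6,7,8} are disjoint, each induces a connected subgraph, and every pair is joined by at least one edge of G. Contracting each set to a single vertex therefore yields K_{4} as a minor, and since treewidth is minor-monotone, tw(G) ≥ tw(K_{4}) = 3. Therefore the treewidth is 3.

Treewidth 3.
One optimal decomposition is:
Bags: B1 = {0, 2, 3, 4}  B2 = {0, 1, 2, 3}  B3 = {0, 1, 3, 6}  B4 = {0, 1, 5, 6}  B5 = {1, 5, 6, 7}  B6 = {5, 6, 7, 8}
Tree: B1–B2, B2–B3, B3–B4, B4–B5, B5–B6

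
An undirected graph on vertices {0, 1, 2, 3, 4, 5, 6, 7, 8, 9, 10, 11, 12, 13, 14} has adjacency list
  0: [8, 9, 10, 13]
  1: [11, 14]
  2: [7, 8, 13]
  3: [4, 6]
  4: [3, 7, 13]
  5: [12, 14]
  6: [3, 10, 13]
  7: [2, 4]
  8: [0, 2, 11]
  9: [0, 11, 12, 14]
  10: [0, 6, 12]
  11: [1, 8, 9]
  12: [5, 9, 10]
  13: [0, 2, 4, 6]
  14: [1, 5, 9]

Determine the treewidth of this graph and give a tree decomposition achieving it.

Treewidth 3.
One such decomposition:
Bags: B1 = {1, 5, 11, 14}  B2 = {5, 9, 11, 14}  B3 = {5, 9, 11, 12}  B4 = {8, 9, 11, 12}  B5 = {0, 8, 9, 12}  B6 = {0, 8, 10, 12}  B7 = {0, 2, 8, 10}  B8 = {0, 2, 10, 13}  B9 = {2, 6, 10, 13}  B10 = {2, 6, 7, 13}  B11 = {4, 6, 7, 13}  B12 = {3, 4, 6, 7}
Tree: B1–B2, B2–B3, B3–B4, B4–B5, B5–B6, B6–B7, B7–B8, B8–B9, B9–B10, B10–B11, B11–B12

The largest bag has 4 vertices, giving width 3; this decomposition certifies tw(G) ≤ 3. For the lower bound: the 4 vertex sets {1,5,14}, {11}, {9}, {0,8,10,12} are disjoint, each induces a connected subgraph, and every pair is joined by at least one edge of G. Contracting each set to a single vertex therefore yields K_{4} as a minor, and since treewidth is minor-monotone, tw(G) ≥ tw(K_{4}) = 3. Hence tw(G) = 3 exactly.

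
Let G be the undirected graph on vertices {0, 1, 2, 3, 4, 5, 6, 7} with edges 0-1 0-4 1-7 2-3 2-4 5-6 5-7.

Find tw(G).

1

A width-1 tree decomposition is:
Bags: B1 = {2, 3}  B2 = {2, 4}  B3 = {0, 4}  B4 = {0, 1}  B5 = {1, 7}  B6 = {5, 7}  B7 = {5, 6}
Tree: B1–B2, B2–B3, B3–B4, B4–B5, B5–B6, B6–B7
Every bag has size at most 2, so the width is 2 − 1 = 1 and tw(G) ≤ 1. Since G has at least one edge (e.g. 3–2), it is not an edgeless graph, so tw(G) ≥ 1. The upper and lower bounds meet at 1, so that is the treewidth.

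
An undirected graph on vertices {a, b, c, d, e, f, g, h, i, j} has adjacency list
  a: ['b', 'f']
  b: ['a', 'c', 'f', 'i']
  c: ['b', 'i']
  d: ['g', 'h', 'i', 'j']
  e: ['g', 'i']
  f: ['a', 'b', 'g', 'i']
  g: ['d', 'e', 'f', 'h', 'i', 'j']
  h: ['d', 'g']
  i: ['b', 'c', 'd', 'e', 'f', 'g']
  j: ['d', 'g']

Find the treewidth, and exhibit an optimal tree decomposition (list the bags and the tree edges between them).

Treewidth 2.
Bags: B1 = {d, g, h}  B2 = {d, g, j}  B3 = {d, g, i}  B4 = {e, g, i}  B5 = {f, g, i}  B6 = {b, f, i}  B7 = {b, c, i}  B8 = {a, b, f}
Tree: B1–B2, B1–B3, B3–B4, B3–B5, B5–B6, B6–B7, B6–B8

The largest bag has 3 vertices, giving width 2; this decomposition certifies tw(G) ≤ 2. Conversely, {d, g, j} is a clique of size 3, and the vertices of any clique must share a bag in every tree decomposition; so some bag has ≥ 3 vertices and tw(G) ≥ 2. The upper and lower bounds meet at 2, so that is the treewidth.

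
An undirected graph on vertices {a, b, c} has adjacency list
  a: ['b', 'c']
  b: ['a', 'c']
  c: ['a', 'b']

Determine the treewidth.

A width-2 tree decomposition is:
Bags: B1 = {a, b, c}
Tree: (single bag)
With just one bag of size 3, the width is 3 − 1 = 2, so tw(G) ≤ 2. On the other hand G contains the 3-clique {a, b, c}. A clique must lie in a single bag of any decomposition, so no decomposition can have width below 2. Combining the bounds, tw(G) = 2.

2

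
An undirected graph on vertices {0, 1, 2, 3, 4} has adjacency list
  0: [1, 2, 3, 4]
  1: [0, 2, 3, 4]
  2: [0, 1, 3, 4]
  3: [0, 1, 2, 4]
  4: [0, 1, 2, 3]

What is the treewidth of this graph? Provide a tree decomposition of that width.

Treewidth 4.
Bags: B1 = {0, 1, 2, 3, 4}
Tree: (single bag)

With just one bag of size 5, the width is 5 − 1 = 4, so tw(G) ≤ 4. On the other hand G contains the 5-clique {0, 1, 2, 3, 4}. A clique must lie in a single bag of any decomposition, so no decomposition can have width below 4. The upper and lower bounds meet at 4, so that is the treewidth.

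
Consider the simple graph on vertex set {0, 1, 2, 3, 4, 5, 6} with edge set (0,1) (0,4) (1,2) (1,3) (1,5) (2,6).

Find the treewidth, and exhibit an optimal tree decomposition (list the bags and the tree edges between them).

The largest bag has 2 vertices, giving width 1; this decomposition certifies tw(G) ≤ 1. Since G has at least one edge (e.g. 3–1), it is not an edgeless graph, so tw(G) ≥ 1. The upper and lower bounds meet at 1, so that is the treewidth.

Treewidth 1.
Bags: B1 = {1, 3}  B2 = {1, 5}  B3 = {0, 1}  B4 = {1, 2}  B5 = {0, 4}  B6 = {2, 6}
Tree: B1–B2, B1–B3, B1–B4, B3–B5, B4–B6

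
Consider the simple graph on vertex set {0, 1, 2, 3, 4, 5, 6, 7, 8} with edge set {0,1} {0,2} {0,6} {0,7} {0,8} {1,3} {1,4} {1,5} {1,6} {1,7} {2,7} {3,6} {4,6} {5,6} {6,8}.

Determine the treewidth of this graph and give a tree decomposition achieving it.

The largest bag has 3 vertices, giving width 2; this decomposition certifies tw(G) ≤ 2. For the lower bound, the 3 vertices {0, 6, 8} are pairwise adjacent, and any tree decomposition puts a clique entirely inside one bag — forcing width ≥ 2. Therefore the treewidth is 2.

Treewidth 2.
Bags: B1 = {0, 6, 8}  B2 = {0, 1, 6}  B3 = {0, 1, 7}  B4 = {0, 2, 7}  B5 = {1, 3, 6}  B6 = {1, 5, 6}  B7 = {1, 4, 6}
Tree: B1–B2, B2–B3, B3–B4, B2–B5, B5–B6, B5–B7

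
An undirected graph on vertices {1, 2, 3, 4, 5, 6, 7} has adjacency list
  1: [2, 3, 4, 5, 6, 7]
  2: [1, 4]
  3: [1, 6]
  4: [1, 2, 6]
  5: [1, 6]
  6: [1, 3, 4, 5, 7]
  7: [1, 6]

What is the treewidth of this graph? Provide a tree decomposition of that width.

Treewidth 2.
One optimal decomposition is:
Bags: B1 = {1, 4, 6}  B2 = {1, 2, 4}  B3 = {1, 5, 6}  B4 = {1, 6, 7}  B5 = {1, 3, 6}
Tree: B1–B2, B1–B3, B1–B4, B3–B5

Each bag holds 3 vertices, so the decomposition has width 2, which upper-bounds the treewidth. Conversely, {1, 2, 4} is a clique of size 3, and the vertices of any clique must share a bag in every tree decomposition; so some bag has ≥ 3 vertices and tw(G) ≥ 2. Hence tw(G) = 2 exactly.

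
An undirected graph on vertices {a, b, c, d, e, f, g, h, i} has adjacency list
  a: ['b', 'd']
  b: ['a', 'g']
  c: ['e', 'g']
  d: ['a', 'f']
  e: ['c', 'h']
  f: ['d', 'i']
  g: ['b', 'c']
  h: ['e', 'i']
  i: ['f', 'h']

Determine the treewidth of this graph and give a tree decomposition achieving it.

Treewidth 2.
One such decomposition:
Bags: B1 = {a, d, f}  B2 = {a, f, i}  B3 = {a, h, i}  B4 = {a, e, h}  B5 = {a, c, e}  B6 = {a, c, g}  B7 = {a, b, g}
Tree: B1–B2, B2–B3, B3–B4, B4–B5, B5–B6, B6–B7

Each bag holds 3 vertices, so the decomposition has width 2, which upper-bounds the treewidth. Since a–d–f–i–h–e–c–g–b–a is a cycle in G, G is not acyclic. Forests are exactly the graphs of treewidth ≤ 1, so tw(G) ≥ 2. The upper and lower bounds meet at 2, so that is the treewidth.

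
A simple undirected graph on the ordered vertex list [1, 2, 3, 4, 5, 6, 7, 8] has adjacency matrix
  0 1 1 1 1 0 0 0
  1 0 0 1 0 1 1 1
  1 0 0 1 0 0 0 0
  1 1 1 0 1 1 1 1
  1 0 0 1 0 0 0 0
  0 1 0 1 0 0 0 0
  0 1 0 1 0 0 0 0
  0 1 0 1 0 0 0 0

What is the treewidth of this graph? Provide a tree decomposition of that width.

Treewidth 2.
Bags: B1 = {2, 4, 6}  B2 = {2, 4, 7}  B3 = {1, 2, 4}  B4 = {1, 3, 4}  B5 = {1, 4, 5}  B6 = {2, 4, 8}
Tree: B1–B2, B2–B3, B3–B4, B3–B5, B3–B6

Every bag has size at most 3, so the width is 3 − 1 = 2 and tw(G) ≤ 2. On the other hand G contains the 3-clique {2, 4, 8}. A clique must lie in a single bag of any decomposition, so no decomposition can have width below 2. Combining the bounds, tw(G) = 2.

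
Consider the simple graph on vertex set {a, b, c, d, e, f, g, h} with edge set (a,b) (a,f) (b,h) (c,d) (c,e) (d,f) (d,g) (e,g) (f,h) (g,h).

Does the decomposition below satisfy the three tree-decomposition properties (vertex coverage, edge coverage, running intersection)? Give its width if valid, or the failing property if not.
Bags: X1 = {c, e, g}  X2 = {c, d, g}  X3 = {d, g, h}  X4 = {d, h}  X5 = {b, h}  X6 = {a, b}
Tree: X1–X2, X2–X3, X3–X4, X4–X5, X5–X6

No — vertex f appears in no bag.

A tree decomposition must satisfy three properties: every vertex lies in some bag; for every edge, both endpoints lie together in some bag; and for every vertex, the bags containing it form a connected subtree. Here vertex f appears in no bag, so the decomposition is invalid.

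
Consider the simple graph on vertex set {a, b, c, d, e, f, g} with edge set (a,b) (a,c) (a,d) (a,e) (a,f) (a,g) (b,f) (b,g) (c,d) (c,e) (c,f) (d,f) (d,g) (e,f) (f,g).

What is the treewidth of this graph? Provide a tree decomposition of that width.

Treewidth 3.
One such decomposition:
Bags: B1 = {a, c, d, f}  B2 = {a, d, f, g}  B3 = {a, b, f, g}  B4 = {a, c, e, f}
Tree: B1–B2, B2–B3, B1–B4

Each bag holds 4 vertices, so the decomposition has width 3, which upper-bounds the treewidth. On the other hand G contains the 4-clique {a, d, f, g}. A clique must lie in a single bag of any decomposition, so no decomposition can have width below 3. Hence tw(G) = 3 exactly.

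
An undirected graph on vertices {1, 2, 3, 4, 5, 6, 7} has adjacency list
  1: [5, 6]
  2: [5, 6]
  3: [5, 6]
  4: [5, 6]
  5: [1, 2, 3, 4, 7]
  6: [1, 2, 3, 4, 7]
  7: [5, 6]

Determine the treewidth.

A width-2 tree decomposition is:
Bags: B1 = {4, 5, 6}  B2 = {3, 5, 6}  B3 = {2, 5, 6}  B4 = {1, 5, 6}  B5 = {5, 6, 7}
Tree: B1–B2, B2–B3, B3–B4, B4–B5
Every bag has size at most 3, so the width is 3 − 1 = 2 and tw(G) ≤ 2. For the lower bound, G contains the cycle 5–4–6–3–5, so G is not a forest; only forests have treewidth ≤ 1, hence tw(G) ≥ 2. Combining the bounds, tw(G) = 2.

2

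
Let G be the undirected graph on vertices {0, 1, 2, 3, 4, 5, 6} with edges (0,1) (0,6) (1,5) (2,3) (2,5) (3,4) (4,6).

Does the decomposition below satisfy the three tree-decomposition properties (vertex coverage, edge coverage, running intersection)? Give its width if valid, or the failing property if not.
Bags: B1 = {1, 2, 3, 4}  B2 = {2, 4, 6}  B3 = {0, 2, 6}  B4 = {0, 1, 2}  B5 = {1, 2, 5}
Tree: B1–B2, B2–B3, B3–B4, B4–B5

No — bags containing vertex 1 are not connected in the tree.

A tree decomposition must satisfy three properties: every vertex lies in some bag; for every edge, both endpoints lie together in some bag; and for every vertex, the bags containing it form a connected subtree. Here bags containing vertex 1 are not connected in the tree, so the decomposition is invalid.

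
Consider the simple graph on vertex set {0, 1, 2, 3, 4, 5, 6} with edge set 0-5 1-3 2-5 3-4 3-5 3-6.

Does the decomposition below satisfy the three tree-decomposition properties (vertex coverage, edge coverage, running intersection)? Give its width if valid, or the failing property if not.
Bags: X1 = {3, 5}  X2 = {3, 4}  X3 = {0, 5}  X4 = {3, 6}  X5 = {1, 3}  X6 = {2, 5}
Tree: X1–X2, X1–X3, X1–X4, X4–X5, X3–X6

Yes; width 1.

Every vertex of G appears in some bag (union = {0, 1, 2, 3, 4, 5, 6}); every edge is covered by a bag; and for each vertex v the set of bags containing v is connected in the bag tree. The decomposition is therefore valid. The largest bag has 2 vertices, so the width is 1.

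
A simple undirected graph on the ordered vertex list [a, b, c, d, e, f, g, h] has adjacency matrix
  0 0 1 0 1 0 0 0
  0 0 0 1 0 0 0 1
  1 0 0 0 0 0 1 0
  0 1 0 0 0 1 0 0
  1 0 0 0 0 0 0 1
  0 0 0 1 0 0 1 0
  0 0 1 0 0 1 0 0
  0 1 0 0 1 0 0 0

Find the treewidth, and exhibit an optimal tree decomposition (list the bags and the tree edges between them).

Treewidth 2.
One optimal decomposition is:
Bags: B1 = {d, f, g}  B2 = {b, d, g}  B3 = {b, g, h}  B4 = {e, g, h}  B5 = {a, e, g}  B6 = {a, c, g}
Tree: B1–B2, B2–B3, B3–B4, B4–B5, B5–B6

Every bag has size at most 3, so the width is 3 − 1 = 2 and tw(G) ≤ 2. The edges g–f–d–b–h–e–a–c–g form a cycle, so G is not a tree and its treewidth is at least 2. Therefore the treewidth is 2.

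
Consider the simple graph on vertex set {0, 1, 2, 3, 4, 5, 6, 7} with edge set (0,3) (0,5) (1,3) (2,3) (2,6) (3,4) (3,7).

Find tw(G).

1

A width-1 tree decomposition is:
Bags: B1 = {0, 3}  B2 = {1, 3}  B3 = {0, 5}  B4 = {2, 3}  B5 = {3, 7}  B6 = {2, 6}  B7 = {3, 4}
Tree: B1–B2, B1–B3, B2–B4, B1–B5, B4–B6, B1–B7
Each bag holds 2 vertices, so the decomposition has width 1, which upper-bounds the treewidth. Any graph with an edge has treewidth ≥ 1, and G has the edge 3–0. Therefore the treewidth is 1.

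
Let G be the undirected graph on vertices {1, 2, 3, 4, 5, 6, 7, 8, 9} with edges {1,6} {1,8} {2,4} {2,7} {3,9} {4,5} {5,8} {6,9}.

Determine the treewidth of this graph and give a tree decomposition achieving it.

The largest bag has 2 vertices, giving width 1; this decomposition certifies tw(G) ≤ 1. Any graph with an edge has treewidth ≥ 1, and G has the edge 7–2. Therefore the treewidth is 1.

Treewidth 1.
Bags: B1 = {2, 7}  B2 = {2, 4}  B3 = {4, 5}  B4 = {5, 8}  B5 = {1, 8}  B6 = {1, 6}  B7 = {6, 9}  B8 = {3, 9}
Tree: B1–B2, B2–B3, B3–B4, B4–B5, B5–B6, B6–B7, B7–B8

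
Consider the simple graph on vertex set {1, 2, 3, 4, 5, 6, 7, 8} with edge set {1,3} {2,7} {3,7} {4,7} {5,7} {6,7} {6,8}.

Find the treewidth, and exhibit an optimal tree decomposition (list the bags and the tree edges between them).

Each bag holds 2 vertices, so the decomposition has width 1, which upper-bounds the treewidth. Since G has at least one edge (e.g. 6–7), it is not an edgeless graph, so tw(G) ≥ 1. The upper and lower bounds meet at 1, so that is the treewidth.

Treewidth 1.
One such decomposition:
Bags: B1 = {6, 7}  B2 = {2, 7}  B3 = {5, 7}  B4 = {3, 7}  B5 = {6, 8}  B6 = {4, 7}  B7 = {1, 3}
Tree: B1–B2, B2–B3, B1–B4, B1–B5, B4–B6, B4–B7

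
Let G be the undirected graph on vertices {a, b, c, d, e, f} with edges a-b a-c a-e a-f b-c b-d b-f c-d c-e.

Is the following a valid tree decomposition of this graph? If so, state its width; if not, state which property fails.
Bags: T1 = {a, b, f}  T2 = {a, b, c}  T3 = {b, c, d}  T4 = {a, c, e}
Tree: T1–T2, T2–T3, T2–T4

Every vertex of G appears in some bag (union = {a, b, c, d, e, f}); every edge is covered by a bag; and for each vertex v the set of bags containing v is connected in the bag tree. The decomposition is therefore valid. The largest bag has 3 vertices, so the width is 2.

Yes; width 2.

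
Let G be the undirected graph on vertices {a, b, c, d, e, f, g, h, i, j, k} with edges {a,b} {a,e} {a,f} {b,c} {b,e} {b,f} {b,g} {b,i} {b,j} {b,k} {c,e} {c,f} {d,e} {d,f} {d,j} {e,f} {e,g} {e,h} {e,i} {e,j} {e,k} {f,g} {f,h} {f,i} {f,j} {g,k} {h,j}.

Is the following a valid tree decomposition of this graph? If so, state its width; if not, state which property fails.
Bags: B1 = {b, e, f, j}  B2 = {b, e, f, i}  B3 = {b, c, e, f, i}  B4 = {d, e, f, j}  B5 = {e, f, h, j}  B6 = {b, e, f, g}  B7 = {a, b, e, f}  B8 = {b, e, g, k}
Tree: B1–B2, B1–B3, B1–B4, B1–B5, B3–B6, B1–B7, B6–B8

A tree decomposition must satisfy three properties: every vertex lies in some bag; for every edge, both endpoints lie together in some bag; and for every vertex, the bags containing it form a connected subtree. Here bags containing vertex i are not connected in the tree, so the decomposition is invalid.

No — bags containing vertex i are not connected in the tree.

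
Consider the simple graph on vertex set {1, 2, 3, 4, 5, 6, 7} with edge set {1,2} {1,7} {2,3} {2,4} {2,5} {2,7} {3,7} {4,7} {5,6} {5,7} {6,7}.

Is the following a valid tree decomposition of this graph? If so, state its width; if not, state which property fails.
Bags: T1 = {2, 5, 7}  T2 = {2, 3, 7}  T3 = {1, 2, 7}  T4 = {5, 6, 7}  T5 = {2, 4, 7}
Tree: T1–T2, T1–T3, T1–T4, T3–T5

Vertex coverage: the bags together contain {1, 2, 3, 4, 5, 6, 7}, the full vertex set. Edge coverage: each edge of G has both endpoints in at least one bag. Running intersection: for every vertex, the bags containing it form a connected subtree. All three properties hold, so this is a valid tree decomposition of width max|bag| − 1 = 2, and hence tw(G) ≤ 2.

Yes; width 2.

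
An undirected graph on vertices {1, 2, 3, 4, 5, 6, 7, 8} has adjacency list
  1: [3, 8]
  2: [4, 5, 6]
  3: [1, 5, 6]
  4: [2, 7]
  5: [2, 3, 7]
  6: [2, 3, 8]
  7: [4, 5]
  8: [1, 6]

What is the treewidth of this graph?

2

A width-2 tree decomposition is:
Bags: B1 = {2, 4, 7}  B2 = {2, 5, 7}  B3 = {2, 5, 6}  B4 = {3, 5, 6}  B5 = {3, 6, 8}  B6 = {1, 3, 8}
Tree: B1–B2, B2–B3, B3–B4, B4–B5, B5–B6
Each bag holds 3 vertices, so the decomposition has width 2, which upper-bounds the treewidth. The edges 4–7–5–2–4 form a cycle, so G is not a tree and its treewidth is at least 2. Hence tw(G) = 2 exactly.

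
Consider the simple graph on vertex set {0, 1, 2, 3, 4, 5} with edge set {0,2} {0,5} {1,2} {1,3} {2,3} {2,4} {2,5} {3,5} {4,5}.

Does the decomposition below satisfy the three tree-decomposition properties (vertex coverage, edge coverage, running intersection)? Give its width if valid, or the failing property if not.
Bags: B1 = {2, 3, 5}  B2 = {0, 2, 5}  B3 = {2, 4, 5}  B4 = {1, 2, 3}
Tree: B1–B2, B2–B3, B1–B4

Vertex coverage: the bags together contain {0, 1, 2, 3, 4, 5}, the full vertex set. Edge coverage: each edge of G has both endpoints in at least one bag. Running intersection: for every vertex, the bags containing it form a connected subtree. All three properties hold, so this is a valid tree decomposition of width max|bag| − 1 = 2, and hence tw(G) ≤ 2.

Yes; width 2.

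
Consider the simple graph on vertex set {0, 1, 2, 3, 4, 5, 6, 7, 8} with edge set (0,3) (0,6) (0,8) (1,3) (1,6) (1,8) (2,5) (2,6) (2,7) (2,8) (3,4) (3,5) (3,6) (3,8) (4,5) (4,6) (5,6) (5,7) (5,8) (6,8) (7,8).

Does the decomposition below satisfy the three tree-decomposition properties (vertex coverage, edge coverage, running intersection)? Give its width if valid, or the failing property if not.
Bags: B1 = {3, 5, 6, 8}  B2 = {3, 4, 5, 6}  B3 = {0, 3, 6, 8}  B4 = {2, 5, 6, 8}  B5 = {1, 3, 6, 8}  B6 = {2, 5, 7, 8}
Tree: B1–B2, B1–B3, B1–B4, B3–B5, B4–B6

Every vertex of G appears in some bag (union = {0, 1, 2, 3, 4, 5, 6, 7, 8}); every edge is covered by a bag; and for each vertex v the set of bags containing v is connected in the bag tree. The decomposition is therefore valid. The largest bag has 4 vertices, so the width is 3.

Yes; width 3.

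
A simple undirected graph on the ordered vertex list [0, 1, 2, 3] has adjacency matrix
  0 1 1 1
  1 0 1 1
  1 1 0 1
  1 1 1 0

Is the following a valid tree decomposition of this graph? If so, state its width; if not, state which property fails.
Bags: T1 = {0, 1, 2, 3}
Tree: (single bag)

Vertex coverage: the bags together contain {0, 1, 2, 3}, the full vertex set. Edge coverage: each edge of G has both endpoints in at least one bag. Running intersection: for every vertex, the bags containing it form a connected subtree. All three properties hold, so this is a valid tree decomposition of width max|bag| − 1 = 3, and hence tw(G) ≤ 3.

Yes; width 3.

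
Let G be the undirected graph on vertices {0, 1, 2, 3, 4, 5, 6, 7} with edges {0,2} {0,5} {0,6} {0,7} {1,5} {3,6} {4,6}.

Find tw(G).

A width-1 tree decomposition is:
Bags: B1 = {0, 6}  B2 = {0, 5}  B3 = {4, 6}  B4 = {0, 2}  B5 = {3, 6}  B6 = {1, 5}  B7 = {0, 7}
Tree: B1–B2, B1–B3, B2–B4, B1–B5, B2–B6, B1–B7
The largest bag has 2 vertices, giving width 1; this decomposition certifies tw(G) ≤ 1. G has an edge, so its treewidth is at least 1. Combining the bounds, tw(G) = 1.

1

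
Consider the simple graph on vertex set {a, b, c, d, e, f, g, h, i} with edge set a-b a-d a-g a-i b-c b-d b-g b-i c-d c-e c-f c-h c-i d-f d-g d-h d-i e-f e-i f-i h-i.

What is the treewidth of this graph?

3

A width-3 tree decomposition is:
Bags: B1 = {a, b, d, i}  B2 = {b, c, d, i}  B3 = {c, d, f, i}  B4 = {a, b, d, g}  B5 = {c, e, f, i}  B6 = {c, d, h, i}
Tree: B1–B2, B2–B3, B1–B4, B3–B5, B3–B6
The largest bag has 4 vertices, giving width 3; this decomposition certifies tw(G) ≤ 3. Conversely, {a, b, d, g} is a clique of size 4, and the vertices of any clique must share a bag in every tree decomposition; so some bag has ≥ 4 vertices and tw(G) ≥ 3. Hence tw(G) = 3 exactly.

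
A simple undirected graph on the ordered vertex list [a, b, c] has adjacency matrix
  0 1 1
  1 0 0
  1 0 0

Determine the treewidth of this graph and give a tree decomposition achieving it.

The largest bag has 2 vertices, giving width 1; this decomposition certifies tw(G) ≤ 1. Since G has at least one edge (e.g. b–a), it is not an edgeless graph, so tw(G) ≥ 1. Therefore the treewidth is 1.

Treewidth 1.
One optimal decomposition is:
Bags: B1 = {a, b}  B2 = {a, c}
Tree: B1–B2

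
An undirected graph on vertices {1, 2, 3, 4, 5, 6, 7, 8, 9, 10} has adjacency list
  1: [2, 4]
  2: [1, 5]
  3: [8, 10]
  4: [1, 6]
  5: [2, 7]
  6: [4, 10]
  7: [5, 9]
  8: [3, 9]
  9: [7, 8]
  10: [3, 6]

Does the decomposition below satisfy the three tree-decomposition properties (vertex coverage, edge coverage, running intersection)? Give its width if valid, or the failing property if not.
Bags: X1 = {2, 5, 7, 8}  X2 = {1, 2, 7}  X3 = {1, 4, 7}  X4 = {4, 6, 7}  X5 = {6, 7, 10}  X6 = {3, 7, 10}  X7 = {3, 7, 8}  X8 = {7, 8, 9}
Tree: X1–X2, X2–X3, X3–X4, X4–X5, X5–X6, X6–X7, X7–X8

No — bags containing vertex 8 are not connected in the tree.

A tree decomposition must satisfy three properties: every vertex lies in some bag; for every edge, both endpoints lie together in some bag; and for every vertex, the bags containing it form a connected subtree. Here bags containing vertex 8 are not connected in the tree, so the decomposition is invalid.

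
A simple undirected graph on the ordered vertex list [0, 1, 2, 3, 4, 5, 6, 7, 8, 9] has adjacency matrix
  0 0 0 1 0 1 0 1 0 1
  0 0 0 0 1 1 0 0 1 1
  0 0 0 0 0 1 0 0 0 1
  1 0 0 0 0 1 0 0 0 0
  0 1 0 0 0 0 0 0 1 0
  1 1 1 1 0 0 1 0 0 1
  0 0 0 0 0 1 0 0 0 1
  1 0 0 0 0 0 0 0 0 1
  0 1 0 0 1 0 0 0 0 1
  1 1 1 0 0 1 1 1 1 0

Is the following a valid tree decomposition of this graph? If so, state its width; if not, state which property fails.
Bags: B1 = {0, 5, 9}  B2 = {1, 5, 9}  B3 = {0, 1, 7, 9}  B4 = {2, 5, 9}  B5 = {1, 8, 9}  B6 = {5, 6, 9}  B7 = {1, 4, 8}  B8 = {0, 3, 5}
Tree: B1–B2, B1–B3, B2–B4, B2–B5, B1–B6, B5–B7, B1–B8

No — bags containing vertex 1 are not connected in the tree.

A tree decomposition must satisfy three properties: every vertex lies in some bag; for every edge, both endpoints lie together in some bag; and for every vertex, the bags containing it form a connected subtree. Here bags containing vertex 1 are not connected in the tree, so the decomposition is invalid.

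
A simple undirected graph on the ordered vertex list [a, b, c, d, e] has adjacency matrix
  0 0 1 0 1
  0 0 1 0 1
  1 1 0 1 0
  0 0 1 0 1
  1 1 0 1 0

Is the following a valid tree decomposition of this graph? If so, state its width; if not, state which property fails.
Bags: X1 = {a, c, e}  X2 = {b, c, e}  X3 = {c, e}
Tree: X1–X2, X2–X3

A tree decomposition must satisfy three properties: every vertex lies in some bag; for every edge, both endpoints lie together in some bag; and for every vertex, the bags containing it form a connected subtree. Here vertex d appears in no bag, so the decomposition is invalid.

No — vertex d appears in no bag.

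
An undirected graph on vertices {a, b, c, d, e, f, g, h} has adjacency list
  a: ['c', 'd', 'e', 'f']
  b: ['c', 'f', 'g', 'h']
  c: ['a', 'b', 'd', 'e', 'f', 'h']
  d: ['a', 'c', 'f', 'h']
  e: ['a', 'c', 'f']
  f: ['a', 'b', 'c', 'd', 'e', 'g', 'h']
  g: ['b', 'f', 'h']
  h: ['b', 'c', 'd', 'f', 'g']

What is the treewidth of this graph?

A width-3 tree decomposition is:
Bags: B1 = {c, d, f, h}  B2 = {a, c, d, f}  B3 = {b, c, f, h}  B4 = {a, c, e, f}  B5 = {b, f, g, h}
Tree: B1–B2, B1–B3, B2–B4, B3–B5
Every bag has size at most 4, so the width is 4 − 1 = 3 and tw(G) ≤ 3. On the other hand G contains the 4-clique {b, f, g, h}. A clique must lie in a single bag of any decomposition, so no decomposition can have width below 3. Combining the bounds, tw(G) = 3.

3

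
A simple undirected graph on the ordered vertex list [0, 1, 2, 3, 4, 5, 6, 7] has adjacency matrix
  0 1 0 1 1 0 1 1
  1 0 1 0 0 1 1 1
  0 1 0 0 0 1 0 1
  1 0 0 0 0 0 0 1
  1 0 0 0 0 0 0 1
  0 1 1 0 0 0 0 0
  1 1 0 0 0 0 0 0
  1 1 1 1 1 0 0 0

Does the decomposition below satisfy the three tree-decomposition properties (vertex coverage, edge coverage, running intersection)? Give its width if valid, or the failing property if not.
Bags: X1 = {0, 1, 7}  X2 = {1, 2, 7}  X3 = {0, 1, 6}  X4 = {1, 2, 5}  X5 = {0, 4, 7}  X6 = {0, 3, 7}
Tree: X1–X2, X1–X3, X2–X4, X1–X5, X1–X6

Yes; width 2.

Vertex coverage: the bags together contain {0, 1, 2, 3, 4, 5, 6, 7}, the full vertex set. Edge coverage: each edge of G has both endpoints in at least one bag. Running intersection: for every vertex, the bags containing it form a connected subtree. All three properties hold, so this is a valid tree decomposition of width max|bag| − 1 = 2, and hence tw(G) ≤ 2.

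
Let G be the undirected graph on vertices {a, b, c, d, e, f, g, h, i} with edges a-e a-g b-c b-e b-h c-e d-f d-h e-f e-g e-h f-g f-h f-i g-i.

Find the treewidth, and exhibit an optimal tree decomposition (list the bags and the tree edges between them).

Treewidth 2.
One such decomposition:
Bags: B1 = {b, e, h}  B2 = {e, f, h}  B3 = {e, f, g}  B4 = {d, f, h}  B5 = {f, g, i}  B6 = {a, e, g}  B7 = {b, c, e}
Tree: B1–B2, B2–B3, B2–B4, B3–B5, B3–B6, B1–B7

Each bag holds 3 vertices, so the decomposition has width 2, which upper-bounds the treewidth. For the lower bound, the 3 vertices {d, f, h} are pairwise adjacent, and any tree decomposition puts a clique entirely inside one bag — forcing width ≥ 2. The upper and lower bounds meet at 2, so that is the treewidth.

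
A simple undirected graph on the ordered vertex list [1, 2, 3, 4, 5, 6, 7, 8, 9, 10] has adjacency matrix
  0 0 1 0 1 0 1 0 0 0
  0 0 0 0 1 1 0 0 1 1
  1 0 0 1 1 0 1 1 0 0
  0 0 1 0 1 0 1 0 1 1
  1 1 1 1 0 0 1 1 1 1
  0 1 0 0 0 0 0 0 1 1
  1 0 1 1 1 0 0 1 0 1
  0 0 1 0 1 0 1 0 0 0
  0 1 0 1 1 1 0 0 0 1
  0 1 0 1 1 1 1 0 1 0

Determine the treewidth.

A width-3 tree decomposition is:
Bags: B1 = {2, 5, 9, 10}  B2 = {4, 5, 9, 10}  B3 = {4, 5, 7, 10}  B4 = {3, 4, 5, 7}  B5 = {2, 6, 9, 10}  B6 = {3, 5, 7, 8}  B7 = {1, 3, 5, 7}
Tree: B1–B2, B2–B3, B3–B4, B1–B5, B4–B6, B6–B7
Every bag has size at most 4, so the width is 4 − 1 = 3 and tw(G) ≤ 3. On the other hand G contains the 4-clique {2, 5, 9, 10}. A clique must lie in a single bag of any decomposition, so no decomposition can have width below 3. The upper and lower bounds meet at 3, so that is the treewidth.

3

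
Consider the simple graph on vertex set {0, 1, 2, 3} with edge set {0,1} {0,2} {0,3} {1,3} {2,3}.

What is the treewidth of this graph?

2

A width-2 tree decomposition is:
Bags: B1 = {0, 2, 3}  B2 = {0, 1, 3}
Tree: B1–B2
Every bag has size at most 3, so the width is 3 − 1 = 2 and tw(G) ≤ 2. On the other hand G contains the 3-clique {0, 1, 3}. A clique must lie in a single bag of any decomposition, so no decomposition can have width below 2. Hence tw(G) = 2 exactly.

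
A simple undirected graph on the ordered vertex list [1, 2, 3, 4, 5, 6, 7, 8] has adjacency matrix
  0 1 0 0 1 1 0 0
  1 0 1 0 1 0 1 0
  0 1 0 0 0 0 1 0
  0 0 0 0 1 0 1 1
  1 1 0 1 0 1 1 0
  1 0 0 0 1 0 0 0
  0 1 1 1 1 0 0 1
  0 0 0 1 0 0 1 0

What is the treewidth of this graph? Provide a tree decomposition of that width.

Every bag has size at most 3, so the width is 3 − 1 = 2 and tw(G) ≤ 2. For the lower bound, the 3 vertices {4, 7, 8} are pairwise adjacent, and any tree decomposition puts a clique entirely inside one bag — forcing width ≥ 2. The upper and lower bounds meet at 2, so that is the treewidth.

Treewidth 2.
One such decomposition:
Bags: B1 = {1, 2, 5}  B2 = {2, 5, 7}  B3 = {4, 5, 7}  B4 = {2, 3, 7}  B5 = {4, 7, 8}  B6 = {1, 5, 6}
Tree: B1–B2, B2–B3, B2–B4, B3–B5, B1–B6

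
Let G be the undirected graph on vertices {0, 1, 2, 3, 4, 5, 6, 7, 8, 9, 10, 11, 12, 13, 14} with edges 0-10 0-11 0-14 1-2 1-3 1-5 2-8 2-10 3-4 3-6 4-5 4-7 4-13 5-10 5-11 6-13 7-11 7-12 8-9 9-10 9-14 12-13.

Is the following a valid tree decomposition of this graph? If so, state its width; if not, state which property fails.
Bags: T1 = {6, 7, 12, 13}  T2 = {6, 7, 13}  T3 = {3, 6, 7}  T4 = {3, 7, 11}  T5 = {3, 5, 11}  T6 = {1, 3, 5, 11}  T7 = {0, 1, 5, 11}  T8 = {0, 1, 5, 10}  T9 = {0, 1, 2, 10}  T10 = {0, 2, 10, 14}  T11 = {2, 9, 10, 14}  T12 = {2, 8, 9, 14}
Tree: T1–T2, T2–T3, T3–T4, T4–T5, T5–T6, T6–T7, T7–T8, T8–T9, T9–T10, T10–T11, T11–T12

A tree decomposition must satisfy three properties: every vertex lies in some bag; for every edge, both endpoints lie together in some bag; and for every vertex, the bags containing it form a connected subtree. Here vertex 4 appears in no bag, so the decomposition is invalid.

No — vertex 4 appears in no bag.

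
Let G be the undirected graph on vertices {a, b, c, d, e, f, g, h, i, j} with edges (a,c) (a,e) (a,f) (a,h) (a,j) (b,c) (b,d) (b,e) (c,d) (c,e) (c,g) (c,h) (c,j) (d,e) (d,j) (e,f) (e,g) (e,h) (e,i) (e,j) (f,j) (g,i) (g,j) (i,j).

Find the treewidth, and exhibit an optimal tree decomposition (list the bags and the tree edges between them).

Treewidth 3.
One such decomposition:
Bags: B1 = {a, c, e, j}  B2 = {c, d, e, j}  B3 = {c, e, g, j}  B4 = {e, g, i, j}  B5 = {b, c, d, e}  B6 = {a, c, e, h}  B7 = {a, e, f, j}
Tree: B1–B2, B1–B3, B3–B4, B2–B5, B1–B6, B1–B7

Every bag has size at most 4, so the width is 4 − 1 = 3 and tw(G) ≤ 3. On the other hand G contains the 4-clique {c, d, e, j}. A clique must lie in a single bag of any decomposition, so no decomposition can have width below 3. Hence tw(G) = 3 exactly.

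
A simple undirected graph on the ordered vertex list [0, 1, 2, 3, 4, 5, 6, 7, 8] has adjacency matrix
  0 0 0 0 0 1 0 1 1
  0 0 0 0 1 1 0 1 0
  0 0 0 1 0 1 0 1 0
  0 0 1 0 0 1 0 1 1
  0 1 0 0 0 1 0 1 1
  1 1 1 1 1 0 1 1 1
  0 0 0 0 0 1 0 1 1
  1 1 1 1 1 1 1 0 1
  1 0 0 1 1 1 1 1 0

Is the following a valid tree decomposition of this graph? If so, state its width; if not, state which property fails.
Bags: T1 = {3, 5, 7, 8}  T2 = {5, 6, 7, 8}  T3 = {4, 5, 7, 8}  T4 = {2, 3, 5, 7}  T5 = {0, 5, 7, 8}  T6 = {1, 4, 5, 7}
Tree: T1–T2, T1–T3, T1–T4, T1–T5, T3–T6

Yes; width 3.

Every vertex of G appears in some bag (union = {0, 1, 2, 3, 4, 5, 6, 7, 8}); every edge is covered by a bag; and for each vertex v the set of bags containing v is connected in the bag tree. The decomposition is therefore valid. The largest bag has 4 vertices, so the width is 3.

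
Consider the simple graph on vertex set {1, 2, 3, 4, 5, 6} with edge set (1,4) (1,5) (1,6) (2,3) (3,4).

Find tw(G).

1

A width-1 tree decomposition is:
Bags: B1 = {2, 3}  B2 = {3, 4}  B3 = {1, 4}  B4 = {1, 5}  B5 = {1, 6}
Tree: B1–B2, B2–B3, B3–B4, B3–B5
Each bag holds 2 vertices, so the decomposition has width 1, which upper-bounds the treewidth. Any graph with an edge has treewidth ≥ 1, and G has the edge 2–3. Hence tw(G) = 1 exactly.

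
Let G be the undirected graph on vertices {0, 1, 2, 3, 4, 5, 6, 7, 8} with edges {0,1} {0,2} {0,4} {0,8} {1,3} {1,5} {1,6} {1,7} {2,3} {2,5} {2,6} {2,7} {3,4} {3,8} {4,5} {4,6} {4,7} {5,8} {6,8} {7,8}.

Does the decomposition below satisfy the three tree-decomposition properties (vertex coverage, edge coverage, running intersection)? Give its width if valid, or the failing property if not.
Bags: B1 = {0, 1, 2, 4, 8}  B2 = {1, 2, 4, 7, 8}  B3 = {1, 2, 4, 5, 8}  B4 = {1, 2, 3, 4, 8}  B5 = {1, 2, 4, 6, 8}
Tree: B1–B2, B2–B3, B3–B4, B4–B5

Yes; width 4.

Vertex coverage: the bags together contain {0, 1, 2, 3, 4, 5, 6, 7, 8}, the full vertex set. Edge coverage: each edge of G has both endpoints in at least one bag. Running intersection: for every vertex, the bags containing it form a connected subtree. All three properties hold, so this is a valid tree decomposition of width max|bag| − 1 = 4, and hence tw(G) ≤ 4.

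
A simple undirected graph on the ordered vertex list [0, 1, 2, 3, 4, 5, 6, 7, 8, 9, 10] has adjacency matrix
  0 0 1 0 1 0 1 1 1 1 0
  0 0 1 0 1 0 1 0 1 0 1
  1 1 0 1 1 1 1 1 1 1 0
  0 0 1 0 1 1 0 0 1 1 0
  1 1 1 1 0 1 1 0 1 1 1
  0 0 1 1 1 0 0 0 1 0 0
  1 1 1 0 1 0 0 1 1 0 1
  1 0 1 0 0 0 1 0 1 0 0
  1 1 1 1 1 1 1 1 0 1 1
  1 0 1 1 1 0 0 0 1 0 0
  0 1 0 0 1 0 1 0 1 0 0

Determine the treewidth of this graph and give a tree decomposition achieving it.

The largest bag has 5 vertices, giving width 4; this decomposition certifies tw(G) ≤ 4. On the other hand G contains the 5-clique {0, 2, 4, 8, 9}. A clique must lie in a single bag of any decomposition, so no decomposition can have width below 4. Combining the bounds, tw(G) = 4.

Treewidth 4.
One optimal decomposition is:
Bags: B1 = {1, 2, 4, 6, 8}  B2 = {0, 2, 4, 6, 8}  B3 = {1, 4, 6, 8, 10}  B4 = {0, 2, 4, 8, 9}  B5 = {2, 3, 4, 8, 9}  B6 = {0, 2, 6, 7, 8}  B7 = {2, 3, 4, 5, 8}
Tree: B1–B2, B1–B3, B2–B4, B4–B5, B2–B6, B5–B7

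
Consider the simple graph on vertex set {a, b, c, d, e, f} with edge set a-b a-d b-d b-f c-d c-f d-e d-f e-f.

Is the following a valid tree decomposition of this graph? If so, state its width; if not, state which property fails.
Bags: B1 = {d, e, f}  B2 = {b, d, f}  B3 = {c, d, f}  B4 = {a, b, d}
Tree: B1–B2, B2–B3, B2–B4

Yes; width 2.

Checking the three conditions: (i) the bags cover all of {a, b, c, d, e, f}; (ii) for each edge, some bag contains both endpoints; (iii) the bags containing any fixed vertex form a subtree. All hold, so the decomposition is valid with width 3 − 1 = 2.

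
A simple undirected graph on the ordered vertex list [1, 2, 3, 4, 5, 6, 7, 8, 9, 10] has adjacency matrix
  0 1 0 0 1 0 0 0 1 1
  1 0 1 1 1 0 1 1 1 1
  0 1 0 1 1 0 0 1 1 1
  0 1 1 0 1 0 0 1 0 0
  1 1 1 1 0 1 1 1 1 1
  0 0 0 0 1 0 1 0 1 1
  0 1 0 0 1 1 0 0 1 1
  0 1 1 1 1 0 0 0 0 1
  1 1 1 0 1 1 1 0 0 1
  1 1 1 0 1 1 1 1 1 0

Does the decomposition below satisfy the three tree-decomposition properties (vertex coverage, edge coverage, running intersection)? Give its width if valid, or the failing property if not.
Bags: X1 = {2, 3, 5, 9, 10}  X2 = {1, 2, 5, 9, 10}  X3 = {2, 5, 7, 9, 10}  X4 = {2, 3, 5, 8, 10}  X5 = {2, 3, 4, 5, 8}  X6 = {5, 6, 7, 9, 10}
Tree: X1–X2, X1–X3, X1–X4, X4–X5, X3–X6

Yes; width 4.

Every vertex of G appears in some bag (union = {1, 2, 3, 4, 5, 6, 7, 8, 9, 10}); every edge is covered by a bag; and for each vertex v the set of bags containing v is connected in the bag tree. The decomposition is therefore valid. The largest bag has 5 vertices, so the width is 4.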